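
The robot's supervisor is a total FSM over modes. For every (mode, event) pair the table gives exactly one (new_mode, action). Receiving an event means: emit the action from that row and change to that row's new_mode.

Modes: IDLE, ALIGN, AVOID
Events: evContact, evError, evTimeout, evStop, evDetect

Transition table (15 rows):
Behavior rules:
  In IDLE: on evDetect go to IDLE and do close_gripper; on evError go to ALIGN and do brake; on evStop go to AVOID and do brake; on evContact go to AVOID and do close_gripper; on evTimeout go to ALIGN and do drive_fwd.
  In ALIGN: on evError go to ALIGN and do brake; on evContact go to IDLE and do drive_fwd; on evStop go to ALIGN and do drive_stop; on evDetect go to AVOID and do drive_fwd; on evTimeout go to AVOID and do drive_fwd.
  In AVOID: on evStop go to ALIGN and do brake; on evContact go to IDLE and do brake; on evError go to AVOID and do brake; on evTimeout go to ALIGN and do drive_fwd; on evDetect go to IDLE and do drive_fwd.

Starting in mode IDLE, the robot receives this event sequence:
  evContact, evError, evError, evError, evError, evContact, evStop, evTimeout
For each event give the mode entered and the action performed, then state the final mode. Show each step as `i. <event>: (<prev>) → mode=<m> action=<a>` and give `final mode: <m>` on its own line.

final mode: ALIGN

1. evContact: (IDLE) → mode=AVOID action=close_gripper
2. evError: (AVOID) → mode=AVOID action=brake
3. evError: (AVOID) → mode=AVOID action=brake
4. evError: (AVOID) → mode=AVOID action=brake
5. evError: (AVOID) → mode=AVOID action=brake
6. evContact: (AVOID) → mode=IDLE action=brake
7. evStop: (IDLE) → mode=AVOID action=brake
8. evTimeout: (AVOID) → mode=ALIGN action=drive_fwd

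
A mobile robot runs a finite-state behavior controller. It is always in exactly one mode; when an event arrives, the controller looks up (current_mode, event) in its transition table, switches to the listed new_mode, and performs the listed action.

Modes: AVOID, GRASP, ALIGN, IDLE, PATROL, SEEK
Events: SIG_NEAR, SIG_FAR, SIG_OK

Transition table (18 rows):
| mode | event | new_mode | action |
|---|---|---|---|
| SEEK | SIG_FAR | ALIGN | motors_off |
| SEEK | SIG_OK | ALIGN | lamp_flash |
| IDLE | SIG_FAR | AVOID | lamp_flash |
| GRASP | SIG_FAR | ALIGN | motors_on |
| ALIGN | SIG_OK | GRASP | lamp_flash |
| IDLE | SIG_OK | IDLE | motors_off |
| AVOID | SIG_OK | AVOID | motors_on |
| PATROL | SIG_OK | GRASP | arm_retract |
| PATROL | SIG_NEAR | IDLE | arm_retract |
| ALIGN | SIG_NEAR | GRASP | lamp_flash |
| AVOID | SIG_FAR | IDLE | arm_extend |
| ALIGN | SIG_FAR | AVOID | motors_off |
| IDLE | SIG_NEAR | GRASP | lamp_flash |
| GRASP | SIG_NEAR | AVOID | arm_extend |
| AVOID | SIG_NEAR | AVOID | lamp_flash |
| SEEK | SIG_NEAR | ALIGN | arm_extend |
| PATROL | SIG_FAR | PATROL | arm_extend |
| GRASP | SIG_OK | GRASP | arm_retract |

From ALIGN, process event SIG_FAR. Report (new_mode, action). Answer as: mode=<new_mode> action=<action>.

current mode = ALIGN; filter table to that mode:
  (ALIGN, SIG_OK) → (GRASP, lamp_flash)
  (ALIGN, SIG_NEAR) → (GRASP, lamp_flash)
  (ALIGN, SIG_FAR) → (AVOID, motors_off)  ← event matches
event = SIG_FAR selects (AVOID, motors_off)

mode=AVOID action=motors_off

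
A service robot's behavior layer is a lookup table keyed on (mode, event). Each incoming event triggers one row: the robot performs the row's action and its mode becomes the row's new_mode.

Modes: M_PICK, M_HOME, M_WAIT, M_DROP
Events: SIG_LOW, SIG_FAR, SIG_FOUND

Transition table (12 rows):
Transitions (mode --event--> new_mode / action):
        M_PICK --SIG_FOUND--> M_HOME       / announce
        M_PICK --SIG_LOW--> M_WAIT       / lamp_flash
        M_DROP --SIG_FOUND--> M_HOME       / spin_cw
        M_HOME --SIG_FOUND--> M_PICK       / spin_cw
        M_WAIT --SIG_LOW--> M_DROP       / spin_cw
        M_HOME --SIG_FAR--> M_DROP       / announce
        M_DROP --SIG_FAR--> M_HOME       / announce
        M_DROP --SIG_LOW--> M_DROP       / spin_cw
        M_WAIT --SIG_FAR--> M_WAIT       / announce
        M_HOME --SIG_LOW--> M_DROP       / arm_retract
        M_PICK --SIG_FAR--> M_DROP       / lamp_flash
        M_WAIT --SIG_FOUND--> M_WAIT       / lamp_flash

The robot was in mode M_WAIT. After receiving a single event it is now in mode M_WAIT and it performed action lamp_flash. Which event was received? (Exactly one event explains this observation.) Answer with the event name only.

try SIG_LOW: (M_WAIT, SIG_LOW) → (M_DROP, spin_cw)
try SIG_FAR: (M_WAIT, SIG_FAR) → (M_WAIT, announce)
try SIG_FOUND: (M_WAIT, SIG_FOUND) → (M_WAIT, lamp_flash)  ← matches

SIG_FOUND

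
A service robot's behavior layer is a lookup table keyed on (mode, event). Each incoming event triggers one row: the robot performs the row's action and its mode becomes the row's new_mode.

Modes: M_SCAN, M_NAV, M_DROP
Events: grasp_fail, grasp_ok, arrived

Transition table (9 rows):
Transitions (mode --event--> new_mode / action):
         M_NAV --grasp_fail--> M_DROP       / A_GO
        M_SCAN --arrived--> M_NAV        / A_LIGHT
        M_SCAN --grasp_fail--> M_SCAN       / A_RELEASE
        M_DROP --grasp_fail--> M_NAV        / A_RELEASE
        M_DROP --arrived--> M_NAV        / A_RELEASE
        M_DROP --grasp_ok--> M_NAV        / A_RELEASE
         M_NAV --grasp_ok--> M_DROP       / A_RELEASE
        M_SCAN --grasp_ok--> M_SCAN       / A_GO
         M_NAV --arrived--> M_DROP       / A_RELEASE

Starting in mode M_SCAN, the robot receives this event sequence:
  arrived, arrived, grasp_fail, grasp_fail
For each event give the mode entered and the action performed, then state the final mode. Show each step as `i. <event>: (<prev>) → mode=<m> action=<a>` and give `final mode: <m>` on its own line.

final mode: M_DROP

1. arrived: (M_SCAN) → mode=M_NAV action=A_LIGHT
2. arrived: (M_NAV) → mode=M_DROP action=A_RELEASE
3. grasp_fail: (M_DROP) → mode=M_NAV action=A_RELEASE
4. grasp_fail: (M_NAV) → mode=M_DROP action=A_GO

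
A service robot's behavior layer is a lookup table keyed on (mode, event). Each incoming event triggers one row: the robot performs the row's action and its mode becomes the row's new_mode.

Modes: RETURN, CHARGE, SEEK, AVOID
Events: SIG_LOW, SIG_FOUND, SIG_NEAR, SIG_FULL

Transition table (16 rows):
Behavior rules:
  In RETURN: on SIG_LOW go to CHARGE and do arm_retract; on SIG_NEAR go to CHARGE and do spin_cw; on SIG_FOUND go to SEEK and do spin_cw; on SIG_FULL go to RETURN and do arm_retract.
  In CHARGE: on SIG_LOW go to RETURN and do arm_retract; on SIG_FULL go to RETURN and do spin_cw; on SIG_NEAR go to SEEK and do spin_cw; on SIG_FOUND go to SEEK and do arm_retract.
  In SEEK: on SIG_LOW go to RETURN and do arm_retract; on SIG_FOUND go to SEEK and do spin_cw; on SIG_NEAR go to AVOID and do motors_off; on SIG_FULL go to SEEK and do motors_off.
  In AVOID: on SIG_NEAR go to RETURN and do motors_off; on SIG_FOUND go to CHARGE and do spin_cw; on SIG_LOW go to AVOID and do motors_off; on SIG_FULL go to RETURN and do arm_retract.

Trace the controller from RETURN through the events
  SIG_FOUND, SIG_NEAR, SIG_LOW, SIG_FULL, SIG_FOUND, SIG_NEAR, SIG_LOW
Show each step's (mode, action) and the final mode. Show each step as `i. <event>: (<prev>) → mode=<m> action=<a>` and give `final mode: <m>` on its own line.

final mode: AVOID

1. SIG_FOUND: (RETURN) → mode=SEEK action=spin_cw
2. SIG_NEAR: (SEEK) → mode=AVOID action=motors_off
3. SIG_LOW: (AVOID) → mode=AVOID action=motors_off
4. SIG_FULL: (AVOID) → mode=RETURN action=arm_retract
5. SIG_FOUND: (RETURN) → mode=SEEK action=spin_cw
6. SIG_NEAR: (SEEK) → mode=AVOID action=motors_off
7. SIG_LOW: (AVOID) → mode=AVOID action=motors_off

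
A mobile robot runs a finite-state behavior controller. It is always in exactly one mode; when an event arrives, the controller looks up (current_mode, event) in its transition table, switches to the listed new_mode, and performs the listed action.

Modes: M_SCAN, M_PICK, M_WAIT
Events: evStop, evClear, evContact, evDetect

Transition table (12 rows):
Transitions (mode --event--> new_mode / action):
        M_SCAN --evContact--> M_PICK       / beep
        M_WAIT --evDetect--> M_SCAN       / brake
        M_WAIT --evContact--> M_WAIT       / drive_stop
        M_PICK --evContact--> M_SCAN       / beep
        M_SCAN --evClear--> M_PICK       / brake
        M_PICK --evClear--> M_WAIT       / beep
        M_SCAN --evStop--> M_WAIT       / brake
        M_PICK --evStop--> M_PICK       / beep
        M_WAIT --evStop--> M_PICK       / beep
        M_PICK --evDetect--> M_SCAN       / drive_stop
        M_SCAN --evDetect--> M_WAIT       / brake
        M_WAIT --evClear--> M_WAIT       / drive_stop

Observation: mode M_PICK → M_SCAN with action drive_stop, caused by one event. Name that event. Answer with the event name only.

try evStop: (M_PICK, evStop) → (M_PICK, beep)
try evClear: (M_PICK, evClear) → (M_WAIT, beep)
try evContact: (M_PICK, evContact) → (M_SCAN, beep)
try evDetect: (M_PICK, evDetect) → (M_SCAN, drive_stop)  ← matches

evDetect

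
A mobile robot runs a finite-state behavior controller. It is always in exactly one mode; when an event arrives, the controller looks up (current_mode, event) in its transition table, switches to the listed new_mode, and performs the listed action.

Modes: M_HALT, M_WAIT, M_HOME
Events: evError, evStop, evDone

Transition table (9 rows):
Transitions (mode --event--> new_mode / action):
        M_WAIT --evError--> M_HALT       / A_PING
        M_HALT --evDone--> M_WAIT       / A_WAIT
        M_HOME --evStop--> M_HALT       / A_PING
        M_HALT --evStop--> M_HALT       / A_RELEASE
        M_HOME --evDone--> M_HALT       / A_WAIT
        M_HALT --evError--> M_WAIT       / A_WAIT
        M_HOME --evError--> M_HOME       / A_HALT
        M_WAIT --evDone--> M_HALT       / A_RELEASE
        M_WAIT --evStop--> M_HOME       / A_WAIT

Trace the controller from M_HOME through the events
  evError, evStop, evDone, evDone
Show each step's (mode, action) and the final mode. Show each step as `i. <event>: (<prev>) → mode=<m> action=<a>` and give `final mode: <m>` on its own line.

final mode: M_HALT

1. evError: (M_HOME) → mode=M_HOME action=A_HALT
2. evStop: (M_HOME) → mode=M_HALT action=A_PING
3. evDone: (M_HALT) → mode=M_WAIT action=A_WAIT
4. evDone: (M_WAIT) → mode=M_HALT action=A_RELEASE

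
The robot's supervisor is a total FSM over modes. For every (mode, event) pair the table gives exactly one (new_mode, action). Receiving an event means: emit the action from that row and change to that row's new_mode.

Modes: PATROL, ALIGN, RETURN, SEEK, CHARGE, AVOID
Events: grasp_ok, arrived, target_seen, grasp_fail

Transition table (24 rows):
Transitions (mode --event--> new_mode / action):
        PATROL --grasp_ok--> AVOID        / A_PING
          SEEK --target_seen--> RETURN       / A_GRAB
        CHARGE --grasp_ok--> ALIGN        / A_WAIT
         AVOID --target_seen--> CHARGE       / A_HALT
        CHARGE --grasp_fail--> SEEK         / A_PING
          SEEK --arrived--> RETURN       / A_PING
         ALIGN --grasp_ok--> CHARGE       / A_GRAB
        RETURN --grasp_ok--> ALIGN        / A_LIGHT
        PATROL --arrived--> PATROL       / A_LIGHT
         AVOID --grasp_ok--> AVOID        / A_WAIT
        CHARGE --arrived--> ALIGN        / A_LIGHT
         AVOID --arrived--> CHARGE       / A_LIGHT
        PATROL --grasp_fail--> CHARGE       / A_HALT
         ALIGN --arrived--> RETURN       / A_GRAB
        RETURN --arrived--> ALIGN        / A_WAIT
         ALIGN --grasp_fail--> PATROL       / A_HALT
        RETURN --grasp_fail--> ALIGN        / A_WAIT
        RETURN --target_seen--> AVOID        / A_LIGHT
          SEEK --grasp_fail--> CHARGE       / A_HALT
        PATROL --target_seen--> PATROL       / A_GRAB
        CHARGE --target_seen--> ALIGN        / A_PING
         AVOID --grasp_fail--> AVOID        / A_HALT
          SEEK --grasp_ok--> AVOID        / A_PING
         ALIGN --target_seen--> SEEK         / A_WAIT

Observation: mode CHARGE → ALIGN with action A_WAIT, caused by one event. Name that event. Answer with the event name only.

try grasp_ok: (CHARGE, grasp_ok) → (ALIGN, A_WAIT)  ← matches
try arrived: (CHARGE, arrived) → (ALIGN, A_LIGHT)
try target_seen: (CHARGE, target_seen) → (ALIGN, A_PING)
try grasp_fail: (CHARGE, grasp_fail) → (SEEK, A_PING)

grasp_ok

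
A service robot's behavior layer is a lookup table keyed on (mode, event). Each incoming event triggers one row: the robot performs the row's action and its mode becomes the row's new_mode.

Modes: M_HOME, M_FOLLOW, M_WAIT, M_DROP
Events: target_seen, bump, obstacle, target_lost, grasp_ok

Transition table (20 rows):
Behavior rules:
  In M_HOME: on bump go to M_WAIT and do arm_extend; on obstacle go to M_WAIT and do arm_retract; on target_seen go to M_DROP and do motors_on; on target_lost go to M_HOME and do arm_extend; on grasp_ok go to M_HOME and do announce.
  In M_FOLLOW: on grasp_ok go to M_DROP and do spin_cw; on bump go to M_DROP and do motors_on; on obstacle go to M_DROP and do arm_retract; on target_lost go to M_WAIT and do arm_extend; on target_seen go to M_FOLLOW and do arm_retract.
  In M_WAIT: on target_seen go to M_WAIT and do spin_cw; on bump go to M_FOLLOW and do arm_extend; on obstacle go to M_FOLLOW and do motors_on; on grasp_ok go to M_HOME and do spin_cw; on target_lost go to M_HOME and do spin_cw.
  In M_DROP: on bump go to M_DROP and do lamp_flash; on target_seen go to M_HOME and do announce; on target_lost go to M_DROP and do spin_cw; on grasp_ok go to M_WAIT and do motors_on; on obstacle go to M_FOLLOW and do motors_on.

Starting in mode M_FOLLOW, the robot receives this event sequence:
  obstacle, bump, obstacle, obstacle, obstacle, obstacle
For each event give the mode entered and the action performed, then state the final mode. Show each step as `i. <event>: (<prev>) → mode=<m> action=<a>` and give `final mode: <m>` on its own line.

1. obstacle: (M_FOLLOW) → mode=M_DROP action=arm_retract
2. bump: (M_DROP) → mode=M_DROP action=lamp_flash
3. obstacle: (M_DROP) → mode=M_FOLLOW action=motors_on
4. obstacle: (M_FOLLOW) → mode=M_DROP action=arm_retract
5. obstacle: (M_DROP) → mode=M_FOLLOW action=motors_on
6. obstacle: (M_FOLLOW) → mode=M_DROP action=arm_retract

final mode: M_DROP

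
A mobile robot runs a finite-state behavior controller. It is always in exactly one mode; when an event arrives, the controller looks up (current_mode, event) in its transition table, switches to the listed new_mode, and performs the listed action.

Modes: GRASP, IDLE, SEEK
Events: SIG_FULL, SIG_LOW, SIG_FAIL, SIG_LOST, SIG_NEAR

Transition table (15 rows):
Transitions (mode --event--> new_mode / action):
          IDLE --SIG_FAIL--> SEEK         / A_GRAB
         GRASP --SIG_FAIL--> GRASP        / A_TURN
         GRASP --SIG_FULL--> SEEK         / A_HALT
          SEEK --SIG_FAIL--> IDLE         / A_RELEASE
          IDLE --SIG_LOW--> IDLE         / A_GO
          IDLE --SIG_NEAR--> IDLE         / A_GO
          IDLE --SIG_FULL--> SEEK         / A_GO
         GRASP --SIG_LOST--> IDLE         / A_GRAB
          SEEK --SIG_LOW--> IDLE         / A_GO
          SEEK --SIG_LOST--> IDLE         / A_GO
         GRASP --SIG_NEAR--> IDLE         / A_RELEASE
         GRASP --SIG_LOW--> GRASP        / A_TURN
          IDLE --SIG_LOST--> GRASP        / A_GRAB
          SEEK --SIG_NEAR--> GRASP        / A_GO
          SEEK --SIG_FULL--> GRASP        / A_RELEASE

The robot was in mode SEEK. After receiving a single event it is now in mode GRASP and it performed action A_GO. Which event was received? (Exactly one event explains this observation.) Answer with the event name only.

try SIG_FULL: (SEEK, SIG_FULL) → (GRASP, A_RELEASE)
try SIG_LOW: (SEEK, SIG_LOW) → (IDLE, A_GO)
try SIG_FAIL: (SEEK, SIG_FAIL) → (IDLE, A_RELEASE)
try SIG_LOST: (SEEK, SIG_LOST) → (IDLE, A_GO)
try SIG_NEAR: (SEEK, SIG_NEAR) → (GRASP, A_GO)  ← matches

SIG_NEAR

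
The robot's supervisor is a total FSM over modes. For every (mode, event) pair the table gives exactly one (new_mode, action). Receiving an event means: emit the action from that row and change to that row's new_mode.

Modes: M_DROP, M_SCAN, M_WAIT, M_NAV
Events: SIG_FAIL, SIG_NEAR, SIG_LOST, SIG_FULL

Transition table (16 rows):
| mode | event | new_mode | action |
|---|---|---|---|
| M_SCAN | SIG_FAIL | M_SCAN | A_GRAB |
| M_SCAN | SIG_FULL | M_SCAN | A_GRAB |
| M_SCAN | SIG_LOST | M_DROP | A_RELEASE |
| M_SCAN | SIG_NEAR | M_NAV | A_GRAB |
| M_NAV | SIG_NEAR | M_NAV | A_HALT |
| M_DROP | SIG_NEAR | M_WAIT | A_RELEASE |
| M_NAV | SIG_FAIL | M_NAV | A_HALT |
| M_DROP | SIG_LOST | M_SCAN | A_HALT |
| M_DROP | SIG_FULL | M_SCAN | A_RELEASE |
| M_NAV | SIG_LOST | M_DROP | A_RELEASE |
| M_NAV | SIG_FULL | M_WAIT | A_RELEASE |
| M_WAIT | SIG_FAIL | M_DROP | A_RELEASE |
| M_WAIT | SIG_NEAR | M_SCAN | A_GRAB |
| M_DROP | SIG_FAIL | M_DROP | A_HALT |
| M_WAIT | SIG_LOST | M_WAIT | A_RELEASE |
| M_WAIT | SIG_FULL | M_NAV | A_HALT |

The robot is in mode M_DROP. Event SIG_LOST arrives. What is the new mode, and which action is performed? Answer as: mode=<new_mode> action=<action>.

current mode = M_DROP; filter table to that mode:
  (M_DROP, SIG_NEAR) → (M_WAIT, A_RELEASE)
  (M_DROP, SIG_LOST) → (M_SCAN, A_HALT)  ← event matches
  (M_DROP, SIG_FULL) → (M_SCAN, A_RELEASE)
  (M_DROP, SIG_FAIL) → (M_DROP, A_HALT)
event = SIG_LOST selects (M_SCAN, A_HALT)

mode=M_SCAN action=A_HALT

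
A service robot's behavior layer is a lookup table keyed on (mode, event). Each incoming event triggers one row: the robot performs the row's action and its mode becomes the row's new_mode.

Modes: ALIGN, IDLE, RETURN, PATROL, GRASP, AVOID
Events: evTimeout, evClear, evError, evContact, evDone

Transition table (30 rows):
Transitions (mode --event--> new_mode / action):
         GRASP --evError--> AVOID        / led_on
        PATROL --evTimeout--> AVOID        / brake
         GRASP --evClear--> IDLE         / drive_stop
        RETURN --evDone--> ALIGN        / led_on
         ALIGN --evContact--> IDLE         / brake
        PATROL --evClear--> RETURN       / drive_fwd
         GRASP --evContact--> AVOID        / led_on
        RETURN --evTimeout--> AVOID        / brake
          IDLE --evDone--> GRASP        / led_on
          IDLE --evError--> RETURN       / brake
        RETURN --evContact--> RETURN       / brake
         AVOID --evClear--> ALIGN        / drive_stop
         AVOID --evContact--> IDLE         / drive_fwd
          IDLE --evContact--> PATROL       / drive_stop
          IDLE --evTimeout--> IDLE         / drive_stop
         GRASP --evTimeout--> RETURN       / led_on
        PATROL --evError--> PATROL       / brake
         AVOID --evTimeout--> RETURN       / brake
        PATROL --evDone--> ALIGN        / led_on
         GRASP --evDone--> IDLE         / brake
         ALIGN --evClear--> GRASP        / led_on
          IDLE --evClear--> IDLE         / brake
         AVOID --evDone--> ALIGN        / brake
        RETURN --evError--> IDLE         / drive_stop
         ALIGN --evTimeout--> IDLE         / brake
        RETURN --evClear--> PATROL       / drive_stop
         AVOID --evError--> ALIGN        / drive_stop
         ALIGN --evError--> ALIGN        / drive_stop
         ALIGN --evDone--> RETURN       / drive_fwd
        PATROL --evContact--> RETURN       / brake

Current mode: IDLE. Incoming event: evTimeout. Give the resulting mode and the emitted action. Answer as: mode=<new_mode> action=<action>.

mode=IDLE action=drive_stop

current mode = IDLE; filter table to that mode:
  (IDLE, evDone) → (GRASP, led_on)
  (IDLE, evError) → (RETURN, brake)
  (IDLE, evContact) → (PATROL, drive_stop)
  (IDLE, evTimeout) → (IDLE, drive_stop)  ← event matches
  (IDLE, evClear) → (IDLE, brake)
event = evTimeout selects (IDLE, drive_stop)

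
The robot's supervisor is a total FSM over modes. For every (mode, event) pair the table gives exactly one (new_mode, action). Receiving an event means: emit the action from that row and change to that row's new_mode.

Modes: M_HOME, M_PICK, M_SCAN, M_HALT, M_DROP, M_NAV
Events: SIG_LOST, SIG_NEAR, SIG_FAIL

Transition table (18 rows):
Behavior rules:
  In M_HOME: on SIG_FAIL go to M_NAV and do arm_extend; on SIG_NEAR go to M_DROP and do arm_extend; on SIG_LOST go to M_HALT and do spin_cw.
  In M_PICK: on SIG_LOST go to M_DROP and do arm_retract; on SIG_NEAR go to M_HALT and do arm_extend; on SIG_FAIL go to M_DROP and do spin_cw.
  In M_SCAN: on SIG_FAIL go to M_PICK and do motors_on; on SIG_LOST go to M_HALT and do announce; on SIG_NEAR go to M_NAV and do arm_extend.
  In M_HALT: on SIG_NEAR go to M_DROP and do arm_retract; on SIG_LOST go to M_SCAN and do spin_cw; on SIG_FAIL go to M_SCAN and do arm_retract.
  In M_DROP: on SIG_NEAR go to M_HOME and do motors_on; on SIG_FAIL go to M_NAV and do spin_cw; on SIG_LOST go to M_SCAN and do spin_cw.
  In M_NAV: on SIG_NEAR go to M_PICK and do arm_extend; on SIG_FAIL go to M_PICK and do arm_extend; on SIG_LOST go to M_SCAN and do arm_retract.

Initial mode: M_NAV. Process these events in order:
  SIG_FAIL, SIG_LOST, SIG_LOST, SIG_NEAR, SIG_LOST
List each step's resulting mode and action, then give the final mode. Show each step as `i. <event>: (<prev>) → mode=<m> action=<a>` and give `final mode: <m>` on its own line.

final mode: M_SCAN

1. SIG_FAIL: (M_NAV) → mode=M_PICK action=arm_extend
2. SIG_LOST: (M_PICK) → mode=M_DROP action=arm_retract
3. SIG_LOST: (M_DROP) → mode=M_SCAN action=spin_cw
4. SIG_NEAR: (M_SCAN) → mode=M_NAV action=arm_extend
5. SIG_LOST: (M_NAV) → mode=M_SCAN action=arm_retract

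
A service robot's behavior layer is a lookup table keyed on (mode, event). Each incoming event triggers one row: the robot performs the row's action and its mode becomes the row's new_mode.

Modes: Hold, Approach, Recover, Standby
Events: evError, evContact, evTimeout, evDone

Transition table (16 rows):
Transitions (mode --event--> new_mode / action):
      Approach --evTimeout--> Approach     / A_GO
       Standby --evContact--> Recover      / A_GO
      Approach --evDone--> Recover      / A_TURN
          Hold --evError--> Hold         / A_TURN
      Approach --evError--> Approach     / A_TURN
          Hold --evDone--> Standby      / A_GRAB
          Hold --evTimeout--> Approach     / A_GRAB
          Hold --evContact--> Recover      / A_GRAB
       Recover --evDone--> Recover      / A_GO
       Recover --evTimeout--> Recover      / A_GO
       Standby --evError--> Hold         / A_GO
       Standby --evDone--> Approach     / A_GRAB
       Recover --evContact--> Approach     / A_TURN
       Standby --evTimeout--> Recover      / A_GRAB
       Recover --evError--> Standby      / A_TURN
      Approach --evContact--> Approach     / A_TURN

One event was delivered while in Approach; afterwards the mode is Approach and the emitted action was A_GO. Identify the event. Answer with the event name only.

try evError: (Approach, evError) → (Approach, A_TURN)
try evContact: (Approach, evContact) → (Approach, A_TURN)
try evTimeout: (Approach, evTimeout) → (Approach, A_GO)  ← matches
try evDone: (Approach, evDone) → (Recover, A_TURN)

evTimeout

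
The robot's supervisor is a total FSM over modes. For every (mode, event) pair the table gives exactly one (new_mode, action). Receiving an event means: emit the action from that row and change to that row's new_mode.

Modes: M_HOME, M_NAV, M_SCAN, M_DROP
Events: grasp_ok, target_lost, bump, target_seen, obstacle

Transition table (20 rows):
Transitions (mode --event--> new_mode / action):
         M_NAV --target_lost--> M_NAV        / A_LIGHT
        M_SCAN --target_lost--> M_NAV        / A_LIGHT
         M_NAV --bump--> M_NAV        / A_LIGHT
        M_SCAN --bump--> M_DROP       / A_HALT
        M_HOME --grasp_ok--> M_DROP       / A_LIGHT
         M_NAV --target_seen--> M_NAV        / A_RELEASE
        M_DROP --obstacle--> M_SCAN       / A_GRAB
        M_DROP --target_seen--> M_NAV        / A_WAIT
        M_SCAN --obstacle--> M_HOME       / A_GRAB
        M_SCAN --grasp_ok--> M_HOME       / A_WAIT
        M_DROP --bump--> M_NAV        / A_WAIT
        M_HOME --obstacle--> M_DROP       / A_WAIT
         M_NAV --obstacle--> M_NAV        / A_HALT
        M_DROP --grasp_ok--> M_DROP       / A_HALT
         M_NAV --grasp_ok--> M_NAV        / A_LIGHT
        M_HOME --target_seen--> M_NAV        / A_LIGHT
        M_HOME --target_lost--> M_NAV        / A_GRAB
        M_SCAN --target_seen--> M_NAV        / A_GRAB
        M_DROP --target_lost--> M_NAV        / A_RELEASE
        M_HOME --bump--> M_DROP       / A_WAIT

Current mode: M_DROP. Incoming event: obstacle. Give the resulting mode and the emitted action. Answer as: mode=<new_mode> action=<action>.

current mode = M_DROP; filter table to that mode:
  (M_DROP, obstacle) → (M_SCAN, A_GRAB)  ← event matches
  (M_DROP, target_seen) → (M_NAV, A_WAIT)
  (M_DROP, bump) → (M_NAV, A_WAIT)
  (M_DROP, grasp_ok) → (M_DROP, A_HALT)
  (M_DROP, target_lost) → (M_NAV, A_RELEASE)
event = obstacle selects (M_SCAN, A_GRAB)

mode=M_SCAN action=A_GRAB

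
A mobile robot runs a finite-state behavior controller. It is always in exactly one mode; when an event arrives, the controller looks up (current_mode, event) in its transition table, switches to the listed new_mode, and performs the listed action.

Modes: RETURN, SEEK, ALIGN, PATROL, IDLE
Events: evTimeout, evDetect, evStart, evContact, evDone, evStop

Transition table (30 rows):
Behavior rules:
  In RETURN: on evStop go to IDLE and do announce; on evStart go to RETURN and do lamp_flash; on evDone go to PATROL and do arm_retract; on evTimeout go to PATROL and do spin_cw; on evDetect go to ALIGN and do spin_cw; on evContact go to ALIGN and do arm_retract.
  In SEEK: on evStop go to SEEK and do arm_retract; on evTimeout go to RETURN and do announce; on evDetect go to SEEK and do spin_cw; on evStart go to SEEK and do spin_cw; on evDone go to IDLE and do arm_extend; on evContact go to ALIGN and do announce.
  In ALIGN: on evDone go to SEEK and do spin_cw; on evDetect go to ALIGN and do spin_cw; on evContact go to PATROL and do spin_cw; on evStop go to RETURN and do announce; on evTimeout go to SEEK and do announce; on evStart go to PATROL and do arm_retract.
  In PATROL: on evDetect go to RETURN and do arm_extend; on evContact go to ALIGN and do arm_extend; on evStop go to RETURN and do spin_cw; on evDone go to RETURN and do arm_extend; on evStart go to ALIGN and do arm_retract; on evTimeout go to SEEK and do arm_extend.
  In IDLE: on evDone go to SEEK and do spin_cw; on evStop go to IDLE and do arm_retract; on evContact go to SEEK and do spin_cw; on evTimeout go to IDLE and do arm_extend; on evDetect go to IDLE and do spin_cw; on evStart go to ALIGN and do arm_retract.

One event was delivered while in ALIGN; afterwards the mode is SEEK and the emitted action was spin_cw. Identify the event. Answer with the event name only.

evDone

try evTimeout: (ALIGN, evTimeout) → (SEEK, announce)
try evDetect: (ALIGN, evDetect) → (ALIGN, spin_cw)
try evStart: (ALIGN, evStart) → (PATROL, arm_retract)
try evContact: (ALIGN, evContact) → (PATROL, spin_cw)
try evDone: (ALIGN, evDone) → (SEEK, spin_cw)  ← matches
try evStop: (ALIGN, evStop) → (RETURN, announce)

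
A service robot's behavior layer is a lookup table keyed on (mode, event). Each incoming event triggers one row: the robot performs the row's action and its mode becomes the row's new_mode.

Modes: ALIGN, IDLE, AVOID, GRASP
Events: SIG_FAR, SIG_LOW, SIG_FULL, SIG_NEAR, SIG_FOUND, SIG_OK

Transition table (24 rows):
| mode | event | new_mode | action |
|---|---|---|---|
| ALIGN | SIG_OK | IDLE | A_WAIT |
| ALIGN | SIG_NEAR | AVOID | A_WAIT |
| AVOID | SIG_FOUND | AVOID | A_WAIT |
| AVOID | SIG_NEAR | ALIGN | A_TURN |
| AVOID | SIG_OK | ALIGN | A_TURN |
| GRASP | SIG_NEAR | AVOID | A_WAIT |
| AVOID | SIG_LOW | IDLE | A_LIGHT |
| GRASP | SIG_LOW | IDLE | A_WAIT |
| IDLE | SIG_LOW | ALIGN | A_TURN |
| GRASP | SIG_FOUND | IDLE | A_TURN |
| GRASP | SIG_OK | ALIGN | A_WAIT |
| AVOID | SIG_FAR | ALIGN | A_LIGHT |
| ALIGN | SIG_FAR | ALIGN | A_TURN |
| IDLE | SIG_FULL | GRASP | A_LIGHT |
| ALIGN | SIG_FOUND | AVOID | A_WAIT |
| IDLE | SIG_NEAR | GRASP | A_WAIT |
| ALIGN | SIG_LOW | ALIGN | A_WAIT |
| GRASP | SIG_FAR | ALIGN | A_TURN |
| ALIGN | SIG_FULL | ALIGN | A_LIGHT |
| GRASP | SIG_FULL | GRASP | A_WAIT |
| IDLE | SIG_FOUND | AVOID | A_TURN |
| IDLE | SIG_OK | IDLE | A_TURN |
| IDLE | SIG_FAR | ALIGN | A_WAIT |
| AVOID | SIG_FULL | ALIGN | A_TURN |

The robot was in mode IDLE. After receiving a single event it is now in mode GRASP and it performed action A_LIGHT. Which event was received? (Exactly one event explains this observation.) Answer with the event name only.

SIG_FULL

try SIG_FAR: (IDLE, SIG_FAR) → (ALIGN, A_WAIT)
try SIG_LOW: (IDLE, SIG_LOW) → (ALIGN, A_TURN)
try SIG_FULL: (IDLE, SIG_FULL) → (GRASP, A_LIGHT)  ← matches
try SIG_NEAR: (IDLE, SIG_NEAR) → (GRASP, A_WAIT)
try SIG_FOUND: (IDLE, SIG_FOUND) → (AVOID, A_TURN)
try SIG_OK: (IDLE, SIG_OK) → (IDLE, A_TURN)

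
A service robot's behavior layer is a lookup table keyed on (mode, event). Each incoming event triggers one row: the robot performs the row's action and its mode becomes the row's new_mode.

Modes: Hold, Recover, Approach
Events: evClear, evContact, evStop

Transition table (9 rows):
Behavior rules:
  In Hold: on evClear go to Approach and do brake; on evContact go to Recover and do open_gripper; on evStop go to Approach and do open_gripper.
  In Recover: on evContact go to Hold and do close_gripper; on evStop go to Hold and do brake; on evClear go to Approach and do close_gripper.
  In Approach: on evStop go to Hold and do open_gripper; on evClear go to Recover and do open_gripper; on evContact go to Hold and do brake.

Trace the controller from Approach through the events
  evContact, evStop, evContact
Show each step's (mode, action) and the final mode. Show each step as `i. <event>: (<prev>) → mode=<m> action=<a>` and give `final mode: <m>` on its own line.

1. evContact: (Approach) → mode=Hold action=brake
2. evStop: (Hold) → mode=Approach action=open_gripper
3. evContact: (Approach) → mode=Hold action=brake

final mode: Hold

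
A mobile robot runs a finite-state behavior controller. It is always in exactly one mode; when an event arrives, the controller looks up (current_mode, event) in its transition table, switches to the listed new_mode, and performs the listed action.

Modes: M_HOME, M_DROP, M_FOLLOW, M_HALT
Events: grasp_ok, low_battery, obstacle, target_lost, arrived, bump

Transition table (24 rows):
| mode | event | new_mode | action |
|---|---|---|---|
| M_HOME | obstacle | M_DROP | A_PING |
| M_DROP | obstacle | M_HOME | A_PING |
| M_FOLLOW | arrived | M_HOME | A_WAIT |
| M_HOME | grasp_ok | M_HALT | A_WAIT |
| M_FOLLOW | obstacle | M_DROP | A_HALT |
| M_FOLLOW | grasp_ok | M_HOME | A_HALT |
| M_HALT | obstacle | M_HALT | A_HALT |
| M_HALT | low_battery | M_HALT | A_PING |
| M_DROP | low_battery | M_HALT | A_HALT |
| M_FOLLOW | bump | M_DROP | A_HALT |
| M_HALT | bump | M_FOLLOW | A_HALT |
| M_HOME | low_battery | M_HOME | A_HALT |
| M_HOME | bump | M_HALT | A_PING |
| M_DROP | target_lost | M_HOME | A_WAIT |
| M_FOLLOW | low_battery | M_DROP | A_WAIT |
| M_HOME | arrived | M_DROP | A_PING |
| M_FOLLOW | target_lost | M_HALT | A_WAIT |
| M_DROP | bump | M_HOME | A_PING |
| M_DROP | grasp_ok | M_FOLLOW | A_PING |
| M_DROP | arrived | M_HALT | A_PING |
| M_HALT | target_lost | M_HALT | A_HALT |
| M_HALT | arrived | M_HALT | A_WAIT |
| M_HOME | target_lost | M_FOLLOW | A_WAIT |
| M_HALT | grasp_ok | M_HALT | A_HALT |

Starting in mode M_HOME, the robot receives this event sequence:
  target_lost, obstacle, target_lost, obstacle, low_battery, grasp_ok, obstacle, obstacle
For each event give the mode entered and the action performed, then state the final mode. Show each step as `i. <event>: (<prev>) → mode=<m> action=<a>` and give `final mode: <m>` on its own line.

final mode: M_HALT

1. target_lost: (M_HOME) → mode=M_FOLLOW action=A_WAIT
2. obstacle: (M_FOLLOW) → mode=M_DROP action=A_HALT
3. target_lost: (M_DROP) → mode=M_HOME action=A_WAIT
4. obstacle: (M_HOME) → mode=M_DROP action=A_PING
5. low_battery: (M_DROP) → mode=M_HALT action=A_HALT
6. grasp_ok: (M_HALT) → mode=M_HALT action=A_HALT
7. obstacle: (M_HALT) → mode=M_HALT action=A_HALT
8. obstacle: (M_HALT) → mode=M_HALT action=A_HALT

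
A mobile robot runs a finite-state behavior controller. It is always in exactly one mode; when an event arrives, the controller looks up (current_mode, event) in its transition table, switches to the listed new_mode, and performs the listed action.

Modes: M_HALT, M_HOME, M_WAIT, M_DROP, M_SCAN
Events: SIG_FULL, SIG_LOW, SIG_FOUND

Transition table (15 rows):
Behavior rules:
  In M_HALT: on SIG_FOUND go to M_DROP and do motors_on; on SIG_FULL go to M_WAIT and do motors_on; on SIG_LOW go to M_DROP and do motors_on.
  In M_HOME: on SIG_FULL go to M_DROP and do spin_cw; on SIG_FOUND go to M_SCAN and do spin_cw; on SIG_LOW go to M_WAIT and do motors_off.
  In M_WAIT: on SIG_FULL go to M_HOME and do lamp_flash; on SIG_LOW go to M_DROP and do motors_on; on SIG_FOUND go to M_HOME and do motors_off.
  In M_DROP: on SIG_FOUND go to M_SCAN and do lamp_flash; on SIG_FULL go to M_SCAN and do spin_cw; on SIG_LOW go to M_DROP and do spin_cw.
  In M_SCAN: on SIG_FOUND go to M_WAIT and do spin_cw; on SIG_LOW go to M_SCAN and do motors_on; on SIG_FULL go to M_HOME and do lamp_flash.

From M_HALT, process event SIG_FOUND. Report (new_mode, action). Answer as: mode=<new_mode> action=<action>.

current mode = M_HALT; filter table to that mode:
  (M_HALT, SIG_FOUND) → (M_DROP, motors_on)  ← event matches
  (M_HALT, SIG_FULL) → (M_WAIT, motors_on)
  (M_HALT, SIG_LOW) → (M_DROP, motors_on)
event = SIG_FOUND selects (M_DROP, motors_on)

mode=M_DROP action=motors_on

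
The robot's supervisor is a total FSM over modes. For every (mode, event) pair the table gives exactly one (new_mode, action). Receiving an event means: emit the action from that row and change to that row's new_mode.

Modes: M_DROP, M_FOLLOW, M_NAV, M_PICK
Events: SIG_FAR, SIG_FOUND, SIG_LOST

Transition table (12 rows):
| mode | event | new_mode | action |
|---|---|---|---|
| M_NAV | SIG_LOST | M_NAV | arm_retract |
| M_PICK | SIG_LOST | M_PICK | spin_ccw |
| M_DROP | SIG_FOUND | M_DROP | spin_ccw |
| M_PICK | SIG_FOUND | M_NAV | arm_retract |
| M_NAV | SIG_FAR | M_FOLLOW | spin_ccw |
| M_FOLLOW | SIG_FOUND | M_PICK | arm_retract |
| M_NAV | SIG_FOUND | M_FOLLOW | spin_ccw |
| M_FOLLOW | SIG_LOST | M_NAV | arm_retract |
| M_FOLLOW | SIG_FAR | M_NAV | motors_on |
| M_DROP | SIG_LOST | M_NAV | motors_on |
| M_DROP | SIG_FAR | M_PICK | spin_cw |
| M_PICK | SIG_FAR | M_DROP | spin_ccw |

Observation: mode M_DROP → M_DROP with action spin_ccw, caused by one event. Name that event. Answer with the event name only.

try SIG_FAR: (M_DROP, SIG_FAR) → (M_PICK, spin_cw)
try SIG_FOUND: (M_DROP, SIG_FOUND) → (M_DROP, spin_ccw)  ← matches
try SIG_LOST: (M_DROP, SIG_LOST) → (M_NAV, motors_on)

SIG_FOUND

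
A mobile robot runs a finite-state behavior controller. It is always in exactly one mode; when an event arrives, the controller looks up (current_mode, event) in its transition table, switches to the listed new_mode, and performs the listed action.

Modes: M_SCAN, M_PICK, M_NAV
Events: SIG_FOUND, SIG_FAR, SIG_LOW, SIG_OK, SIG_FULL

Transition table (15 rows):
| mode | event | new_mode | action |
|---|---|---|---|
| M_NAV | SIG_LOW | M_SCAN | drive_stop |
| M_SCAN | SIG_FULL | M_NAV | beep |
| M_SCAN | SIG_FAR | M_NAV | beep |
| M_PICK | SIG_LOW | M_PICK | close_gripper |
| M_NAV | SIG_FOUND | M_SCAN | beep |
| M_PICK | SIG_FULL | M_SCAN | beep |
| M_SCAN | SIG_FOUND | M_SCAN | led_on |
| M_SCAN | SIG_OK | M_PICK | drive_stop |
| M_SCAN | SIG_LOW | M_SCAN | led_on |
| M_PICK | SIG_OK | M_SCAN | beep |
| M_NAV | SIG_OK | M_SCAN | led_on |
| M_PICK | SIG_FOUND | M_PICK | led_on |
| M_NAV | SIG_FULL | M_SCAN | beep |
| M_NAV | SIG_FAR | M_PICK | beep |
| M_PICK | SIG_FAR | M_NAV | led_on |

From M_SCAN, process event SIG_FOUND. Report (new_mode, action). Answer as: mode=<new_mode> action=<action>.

current mode = M_SCAN; filter table to that mode:
  (M_SCAN, SIG_FULL) → (M_NAV, beep)
  (M_SCAN, SIG_FAR) → (M_NAV, beep)
  (M_SCAN, SIG_FOUND) → (M_SCAN, led_on)  ← event matches
  (M_SCAN, SIG_OK) → (M_PICK, drive_stop)
  (M_SCAN, SIG_LOW) → (M_SCAN, led_on)
event = SIG_FOUND selects (M_SCAN, led_on)

mode=M_SCAN action=led_on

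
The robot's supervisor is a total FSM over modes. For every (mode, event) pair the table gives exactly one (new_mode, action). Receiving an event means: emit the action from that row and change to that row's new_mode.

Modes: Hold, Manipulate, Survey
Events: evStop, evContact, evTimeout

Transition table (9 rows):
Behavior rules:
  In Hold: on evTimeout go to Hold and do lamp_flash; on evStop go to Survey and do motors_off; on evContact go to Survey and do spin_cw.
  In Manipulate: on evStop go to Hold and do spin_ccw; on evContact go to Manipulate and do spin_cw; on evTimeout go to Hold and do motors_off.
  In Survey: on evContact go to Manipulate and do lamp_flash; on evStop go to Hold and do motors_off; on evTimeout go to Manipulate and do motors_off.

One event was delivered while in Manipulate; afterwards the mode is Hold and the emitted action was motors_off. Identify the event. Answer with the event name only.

evTimeout

try evStop: (Manipulate, evStop) → (Hold, spin_ccw)
try evContact: (Manipulate, evContact) → (Manipulate, spin_cw)
try evTimeout: (Manipulate, evTimeout) → (Hold, motors_off)  ← matches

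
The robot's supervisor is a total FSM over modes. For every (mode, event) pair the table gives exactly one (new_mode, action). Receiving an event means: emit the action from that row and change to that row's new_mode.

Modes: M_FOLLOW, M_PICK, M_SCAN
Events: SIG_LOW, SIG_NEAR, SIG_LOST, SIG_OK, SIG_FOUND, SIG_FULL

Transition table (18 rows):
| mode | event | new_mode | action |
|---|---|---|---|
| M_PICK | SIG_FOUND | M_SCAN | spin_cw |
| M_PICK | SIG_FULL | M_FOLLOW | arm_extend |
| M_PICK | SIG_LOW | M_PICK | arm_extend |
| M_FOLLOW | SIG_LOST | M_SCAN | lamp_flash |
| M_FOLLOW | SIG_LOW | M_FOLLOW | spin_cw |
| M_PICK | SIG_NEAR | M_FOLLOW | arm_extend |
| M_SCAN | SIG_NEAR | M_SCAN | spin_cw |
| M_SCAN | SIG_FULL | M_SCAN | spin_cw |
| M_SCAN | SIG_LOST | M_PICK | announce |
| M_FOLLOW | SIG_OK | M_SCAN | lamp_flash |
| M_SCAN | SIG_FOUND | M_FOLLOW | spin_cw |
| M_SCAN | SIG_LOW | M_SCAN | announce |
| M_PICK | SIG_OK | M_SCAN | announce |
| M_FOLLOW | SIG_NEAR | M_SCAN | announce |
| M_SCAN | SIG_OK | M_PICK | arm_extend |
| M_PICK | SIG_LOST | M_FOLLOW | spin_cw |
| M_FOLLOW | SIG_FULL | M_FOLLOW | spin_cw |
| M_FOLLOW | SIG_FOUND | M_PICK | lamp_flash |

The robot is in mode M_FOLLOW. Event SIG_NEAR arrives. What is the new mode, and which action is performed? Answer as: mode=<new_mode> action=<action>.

mode=M_SCAN action=announce

current mode = M_FOLLOW; filter table to that mode:
  (M_FOLLOW, SIG_LOST) → (M_SCAN, lamp_flash)
  (M_FOLLOW, SIG_LOW) → (M_FOLLOW, spin_cw)
  (M_FOLLOW, SIG_OK) → (M_SCAN, lamp_flash)
  (M_FOLLOW, SIG_NEAR) → (M_SCAN, announce)  ← event matches
  (M_FOLLOW, SIG_FULL) → (M_FOLLOW, spin_cw)
  (M_FOLLOW, SIG_FOUND) → (M_PICK, lamp_flash)
event = SIG_NEAR selects (M_SCAN, announce)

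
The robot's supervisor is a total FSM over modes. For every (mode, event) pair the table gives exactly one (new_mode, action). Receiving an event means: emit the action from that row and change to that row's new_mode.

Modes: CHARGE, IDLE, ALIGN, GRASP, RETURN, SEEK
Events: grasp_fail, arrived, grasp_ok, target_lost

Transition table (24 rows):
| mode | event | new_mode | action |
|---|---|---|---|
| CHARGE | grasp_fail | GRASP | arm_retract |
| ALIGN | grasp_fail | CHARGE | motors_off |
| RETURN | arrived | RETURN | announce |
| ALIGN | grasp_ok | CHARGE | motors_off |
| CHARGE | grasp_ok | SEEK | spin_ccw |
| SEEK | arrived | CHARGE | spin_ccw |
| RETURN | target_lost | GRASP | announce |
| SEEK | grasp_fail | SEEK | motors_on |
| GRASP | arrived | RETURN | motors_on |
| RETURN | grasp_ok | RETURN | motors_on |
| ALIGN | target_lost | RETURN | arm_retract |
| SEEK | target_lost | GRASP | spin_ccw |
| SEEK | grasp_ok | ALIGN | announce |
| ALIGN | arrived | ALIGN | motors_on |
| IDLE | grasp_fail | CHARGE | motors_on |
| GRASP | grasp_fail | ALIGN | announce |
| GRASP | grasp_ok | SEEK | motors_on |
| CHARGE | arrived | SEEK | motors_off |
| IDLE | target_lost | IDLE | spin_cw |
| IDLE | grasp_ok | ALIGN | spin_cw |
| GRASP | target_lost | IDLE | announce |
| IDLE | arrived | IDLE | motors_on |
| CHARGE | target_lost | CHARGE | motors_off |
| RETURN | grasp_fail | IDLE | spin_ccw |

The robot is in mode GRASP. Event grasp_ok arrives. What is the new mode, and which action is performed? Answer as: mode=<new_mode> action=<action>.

mode=SEEK action=motors_on

current mode = GRASP; filter table to that mode:
  (GRASP, arrived) → (RETURN, motors_on)
  (GRASP, grasp_fail) → (ALIGN, announce)
  (GRASP, grasp_ok) → (SEEK, motors_on)  ← event matches
  (GRASP, target_lost) → (IDLE, announce)
event = grasp_ok selects (SEEK, motors_on)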